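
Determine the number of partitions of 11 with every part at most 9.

54

There are too many to list fully; the first 12 (by largest part) are:
2 + 9
1 + 1 + 9
3 + 8
1 + 2 + 8
1 + 1 + 1 + 8
4 + 7
1 + 3 + 7
2 + 2 + 7
1 + 1 + 2 + 7
1 + 1 + 1 + 1 + 7
5 + 6
1 + 4 + 6
…and 42 more, for 54 total.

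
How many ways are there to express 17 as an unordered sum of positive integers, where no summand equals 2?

121

Systematic enumeration (by largest part, then next-largest, …) yields 121.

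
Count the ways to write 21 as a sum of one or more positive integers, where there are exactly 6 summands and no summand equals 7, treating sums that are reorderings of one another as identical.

Counting exhaustively, 87 partitions satisfy the conditions.

87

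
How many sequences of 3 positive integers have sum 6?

Place 2 bars in the 5 internal gaps of a row of 6 dots: C(5,2) = 10.

10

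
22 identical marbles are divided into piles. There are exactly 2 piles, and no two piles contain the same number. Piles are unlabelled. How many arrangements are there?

They are:
21, 1
20, 2
19, 3
18, 4
17, 5
16, 6
15, 7
14, 8
13, 9
12, 10

10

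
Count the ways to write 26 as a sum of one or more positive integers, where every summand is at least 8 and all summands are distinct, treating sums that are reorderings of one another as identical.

Listing the qualifying partitions of 26:
26
18, 8
17, 9
16, 10
15, 11
14, 12
Counting gives 6.

6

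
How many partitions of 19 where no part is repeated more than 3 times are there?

258

Systematic enumeration (by largest part, then next-largest, …) yields 258.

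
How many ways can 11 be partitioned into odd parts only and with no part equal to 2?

12

Listing the qualifying partitions of 11:
11
9+1+1
7+3+1
7+1+1+1+1
5+5+1
5+3+3
5+3+1+1+1
5+1+1+1+1+1+1
3+3+3+1+1
3+3+1+1+1+1+1
3+1+1+1+1+1+1+1+1
1+1+1+1+1+1+1+1+1+1+1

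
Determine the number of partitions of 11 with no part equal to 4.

A partial list (first 12 by largest part):
11
10, 1
9, 2
9, 1, 1
8, 3
8, 2, 1
8, 1, 1, 1
7, 3, 1
7, 2, 2
7, 2, 1, 1
7, 1, 1, 1, 1
6, 5
…and 29 more, for 41 total.

41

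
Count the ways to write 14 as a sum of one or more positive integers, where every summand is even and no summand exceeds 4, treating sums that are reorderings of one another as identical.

4

Enumerating:
2 + 4 + 4 + 4
2 + 2 + 2 + 4 + 4
2 + 2 + 2 + 2 + 2 + 4
2 + 2 + 2 + 2 + 2 + 2 + 2
That's 4 in total.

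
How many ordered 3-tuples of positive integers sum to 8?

A composition of 8 into 3 positive parts is chosen by placing 2 dividers among the 7 gaps between 8 units: C(7,2) = 21.

21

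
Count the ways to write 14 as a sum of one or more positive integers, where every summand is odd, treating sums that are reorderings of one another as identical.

Listing the qualifying partitions of 14:
13 + 1
11 + 3
11 + 1 + 1 + 1
9 + 5
9 + 3 + 1 + 1
9 + 1 + 1 + 1 + 1 + 1
7 + 7
7 + 5 + 1 + 1
7 + 3 + 3 + 1
7 + 3 + 1 + 1 + 1 + 1
7 + 1 + 1 + 1 + 1 + 1 + 1 + 1
5 + 5 + 3 + 1
5 + 5 + 1 + 1 + 1 + 1
5 + 3 + 3 + 3
5 + 3 + 3 + 1 + 1 + 1
5 + 3 + 1 + 1 + 1 + 1 + 1 + 1
5 + 1 + 1 + 1 + 1 + 1 + 1 + 1 + 1 + 1
3 + 3 + 3 + 3 + 1 + 1
3 + 3 + 3 + 1 + 1 + 1 + 1 + 1
3 + 3 + 1 + 1 + 1 + 1 + 1 + 1 + 1 + 1
3 + 1 + 1 + 1 + 1 + 1 + 1 + 1 + 1 + 1 + 1 + 1
1 + 1 + 1 + 1 + 1 + 1 + 1 + 1 + 1 + 1 + 1 + 1 + 1 + 1

22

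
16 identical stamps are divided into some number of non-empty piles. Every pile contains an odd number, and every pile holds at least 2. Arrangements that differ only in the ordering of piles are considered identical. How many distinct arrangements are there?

They are:
13+3
11+5
9+7
7+3+3+3
5+5+3+3
Counting gives 5.

5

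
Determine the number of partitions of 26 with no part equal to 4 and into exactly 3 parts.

A partial list (first 12 by largest part):
24 + 1 + 1
23 + 2 + 1
22 + 3 + 1
22 + 2 + 2
21 + 3 + 2
20 + 5 + 1
20 + 3 + 3
19 + 6 + 1
19 + 5 + 2
18 + 7 + 1
18 + 6 + 2
18 + 5 + 3
…and 33 more, for 45 total.

45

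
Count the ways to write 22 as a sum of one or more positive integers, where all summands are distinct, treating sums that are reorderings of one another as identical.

89

Systematic enumeration (by largest part, then next-largest, …) yields 89.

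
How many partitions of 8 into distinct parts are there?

6

Listing the qualifying partitions of 8:
8
7+1
6+2
5+3
5+2+1
4+3+1
That's 6 in total.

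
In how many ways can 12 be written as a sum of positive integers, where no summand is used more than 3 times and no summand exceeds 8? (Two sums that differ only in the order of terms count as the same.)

43

A partial list (first 12 by largest part):
8+4
8+3+1
8+2+2
8+2+1+1
7+5
7+4+1
7+3+2
7+3+1+1
7+2+2+1
7+2+1+1+1
6+6
6+5+1
…and 31 more, for 43 total.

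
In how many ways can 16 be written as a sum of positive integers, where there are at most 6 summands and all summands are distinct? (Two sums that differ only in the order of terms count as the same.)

32

A partial list (first 12 by largest part):
16
15, 1
14, 2
13, 3
13, 2, 1
12, 4
12, 3, 1
11, 5
11, 4, 1
11, 3, 2
10, 6
10, 5, 1
…and 20 more, for 32 total.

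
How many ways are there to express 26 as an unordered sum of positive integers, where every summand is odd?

165

Systematic enumeration (by largest part, then next-largest, …) yields 165.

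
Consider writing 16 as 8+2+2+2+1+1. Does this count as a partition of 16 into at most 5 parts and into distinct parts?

The parts sum to 16, and the condition 'there are at most 5 summands' is violated.

No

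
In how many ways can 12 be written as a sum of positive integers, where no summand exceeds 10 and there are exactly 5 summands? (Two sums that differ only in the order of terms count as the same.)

13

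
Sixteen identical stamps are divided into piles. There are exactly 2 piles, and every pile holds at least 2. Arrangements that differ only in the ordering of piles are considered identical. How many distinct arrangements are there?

7

They are:
14 + 2
13 + 3
12 + 4
11 + 5
10 + 6
9 + 7
8 + 8
That's 7 in total.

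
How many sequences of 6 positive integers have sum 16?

3003

By stars and bars with positive parts, the count is C(15,5) = 3003.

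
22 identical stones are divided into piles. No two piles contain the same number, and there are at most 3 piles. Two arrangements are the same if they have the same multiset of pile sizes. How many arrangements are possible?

There are too many to list fully; the first 12 (by largest part) are:
22
21 + 1
20 + 2
19 + 3
19 + 2 + 1
18 + 4
18 + 3 + 1
17 + 5
17 + 4 + 1
17 + 3 + 2
16 + 6
16 + 5 + 1
…and 29 more, for 41 total.

41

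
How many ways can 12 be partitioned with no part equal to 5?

There are too many to list fully; the first 12 (by largest part) are:
12
11+1
10+2
10+1+1
9+3
9+2+1
9+1+1+1
8+4
8+3+1
8+2+2
8+2+1+1
8+1+1+1+1
…and 50 more, for 62 total.

62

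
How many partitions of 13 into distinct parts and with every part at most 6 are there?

4

They are:
2+5+6
3+4+6
1+2+4+6
1+3+4+5
That's 4 in total.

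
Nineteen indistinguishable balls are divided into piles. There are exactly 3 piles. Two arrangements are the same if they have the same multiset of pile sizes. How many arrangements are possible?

30

There are too many to list fully; the first 12 (by largest part) are:
1, 1, 17
1, 2, 16
1, 3, 15
2, 2, 15
1, 4, 14
2, 3, 14
1, 5, 13
2, 4, 13
3, 3, 13
1, 6, 12
2, 5, 12
3, 4, 12
…and 18 more, for 30 total.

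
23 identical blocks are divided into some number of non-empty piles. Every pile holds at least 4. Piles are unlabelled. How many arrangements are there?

39

A partial list (first 12 by largest part):
23
19+4
18+5
17+6
16+7
15+8
15+4+4
14+9
14+5+4
13+10
13+6+4
13+5+5
…and 27 more, for 39 total.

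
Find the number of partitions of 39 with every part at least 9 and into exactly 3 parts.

19

Enumerating:
21,9,9
20,10,9
19,11,9
19,10,10
18,12,9
18,11,10
17,13,9
17,12,10
17,11,11
16,14,9
16,13,10
16,12,11
15,15,9
15,14,10
15,13,11
15,12,12
14,14,11
14,13,12
13,13,13
Counting gives 19.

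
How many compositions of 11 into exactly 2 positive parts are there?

10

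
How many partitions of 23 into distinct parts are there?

A full systematic count gives 104.

104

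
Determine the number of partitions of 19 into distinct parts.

A partial list (first 12 by largest part):
19
18+1
17+2
16+3
16+2+1
15+4
15+3+1
14+5
14+4+1
14+3+2
13+6
13+5+1
…and 42 more, for 54 total.

54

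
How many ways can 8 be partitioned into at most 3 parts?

10

Enumerating:
8
7,1
6,2
6,1,1
5,3
5,2,1
4,4
4,3,1
4,2,2
3,3,2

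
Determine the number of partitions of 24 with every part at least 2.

There are 320 such partitions.

320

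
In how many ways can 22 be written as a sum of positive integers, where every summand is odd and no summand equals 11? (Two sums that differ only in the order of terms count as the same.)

77

Counting exhaustively, 77 partitions satisfy the conditions.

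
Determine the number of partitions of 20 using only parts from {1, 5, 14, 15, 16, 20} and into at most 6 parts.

The partitions of 20 that satisfy the conditions:
20
16+1+1+1+1
15+5
15+1+1+1+1+1
14+5+1
5+5+5+5

6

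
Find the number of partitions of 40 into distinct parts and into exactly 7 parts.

65

A partial list (first 12 by largest part):
1 + 2 + 3 + 4 + 5 + 6 + 19
1 + 2 + 3 + 4 + 5 + 7 + 18
1 + 2 + 3 + 4 + 5 + 8 + 17
1 + 2 + 3 + 4 + 6 + 7 + 17
1 + 2 + 3 + 4 + 5 + 9 + 16
1 + 2 + 3 + 4 + 6 + 8 + 16
1 + 2 + 3 + 5 + 6 + 7 + 16
1 + 2 + 3 + 4 + 5 + 10 + 15
1 + 2 + 3 + 4 + 6 + 9 + 15
1 + 2 + 3 + 4 + 7 + 8 + 15
1 + 2 + 3 + 5 + 6 + 8 + 15
1 + 2 + 4 + 5 + 6 + 7 + 15
…and 53 more, for 65 total.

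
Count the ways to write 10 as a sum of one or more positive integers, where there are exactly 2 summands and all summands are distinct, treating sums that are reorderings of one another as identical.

The partitions of 10 that satisfy the conditions:
9, 1
8, 2
7, 3
6, 4
That's 4 in total.

4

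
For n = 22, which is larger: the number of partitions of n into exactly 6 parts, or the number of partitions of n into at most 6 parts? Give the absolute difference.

255

Partitions of 22 into exactly 6 parts: 136.
Partitions of 22 into at most 6 parts: 391.
|136 − 391| = 255.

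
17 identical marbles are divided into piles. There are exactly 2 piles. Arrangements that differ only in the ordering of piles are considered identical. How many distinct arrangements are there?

The partitions of 17 that satisfy the conditions:
16,1
15,2
14,3
13,4
12,5
11,6
10,7
9,8

8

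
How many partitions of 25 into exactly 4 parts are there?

A full systematic count gives 120.

120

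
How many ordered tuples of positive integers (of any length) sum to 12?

2048

There are 11 gaps and each independently is a cut or not, giving 2^11 = 2048.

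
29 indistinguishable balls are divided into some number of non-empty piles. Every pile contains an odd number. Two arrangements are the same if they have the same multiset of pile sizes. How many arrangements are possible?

256

Counting exhaustively, 256 partitions satisfy the conditions.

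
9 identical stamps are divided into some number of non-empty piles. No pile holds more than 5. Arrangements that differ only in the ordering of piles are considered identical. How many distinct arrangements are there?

They are:
4, 5
1, 3, 5
2, 2, 5
1, 1, 2, 5
1, 1, 1, 1, 5
1, 4, 4
2, 3, 4
1, 1, 3, 4
1, 2, 2, 4
1, 1, 1, 2, 4
1, 1, 1, 1, 1, 4
3, 3, 3
1, 2, 3, 3
1, 1, 1, 3, 3
2, 2, 2, 3
1, 1, 2, 2, 3
1, 1, 1, 1, 2, 3
1, 1, 1, 1, 1, 1, 3
1, 2, 2, 2, 2
1, 1, 1, 2, 2, 2
1, 1, 1, 1, 1, 2, 2
1, 1, 1, 1, 1, 1, 1, 2
1, 1, 1, 1, 1, 1, 1, 1, 1
That's 23 in total.

23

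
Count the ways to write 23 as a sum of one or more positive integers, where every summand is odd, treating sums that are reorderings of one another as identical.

104

Counting exhaustively, 104 partitions satisfy the conditions.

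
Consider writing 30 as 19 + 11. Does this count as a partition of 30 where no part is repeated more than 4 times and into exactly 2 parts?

Yes

The parts sum to 30, and the condition 'no summand is used more than 4 times' holds; the condition 'there are exactly 2 summands' holds.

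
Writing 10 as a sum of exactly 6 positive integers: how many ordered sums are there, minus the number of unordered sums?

121

Compositions: C(9,5) = 126.
Partitions of 10 into exactly 6 parts: 5.
Difference: 126 − 5 = 121.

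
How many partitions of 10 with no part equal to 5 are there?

35

A partial list (first 12 by largest part):
10
1,9
2,8
1,1,8
3,7
1,2,7
1,1,1,7
4,6
1,3,6
2,2,6
1,1,2,6
1,1,1,1,6
…and 23 more, for 35 total.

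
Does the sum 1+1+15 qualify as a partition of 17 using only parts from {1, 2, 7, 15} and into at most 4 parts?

Yes

The parts sum to 17, and the condition 'each summand belongs to {1, 2, 7, 15}' holds; the condition 'there are at most 4 summands' holds.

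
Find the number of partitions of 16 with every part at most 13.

227

Direct enumeration gives 227 partitions.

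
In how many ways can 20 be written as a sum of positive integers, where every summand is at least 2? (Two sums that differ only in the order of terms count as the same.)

Enumerating by decreasing first part gives 137 partitions in all.

137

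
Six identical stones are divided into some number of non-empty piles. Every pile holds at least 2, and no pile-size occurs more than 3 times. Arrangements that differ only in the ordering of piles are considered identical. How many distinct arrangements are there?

4

Enumerating:
6
4+2
3+3
2+2+2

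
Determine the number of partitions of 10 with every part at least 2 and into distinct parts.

5

Enumerating:
10
8+2
7+3
6+4
5+3+2
That's 5 in total.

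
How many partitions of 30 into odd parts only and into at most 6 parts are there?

Enumerating by decreasing first part gives 105 partitions in all.

105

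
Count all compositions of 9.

The number of compositions of n is 2^(n−1); here 2^8 = 256.

256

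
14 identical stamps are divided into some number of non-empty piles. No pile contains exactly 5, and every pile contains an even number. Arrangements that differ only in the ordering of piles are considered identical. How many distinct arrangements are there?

Listing the qualifying partitions of 14:
14
12,2
10,4
10,2,2
8,6
8,4,2
8,2,2,2
6,6,2
6,4,4
6,4,2,2
6,2,2,2,2
4,4,4,2
4,4,2,2,2
4,2,2,2,2,2
2,2,2,2,2,2,2

15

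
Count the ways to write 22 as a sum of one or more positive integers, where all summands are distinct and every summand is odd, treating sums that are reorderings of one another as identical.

8

Enumerating:
21+1
19+3
17+5
15+7
13+9
13+5+3+1
11+7+3+1
9+7+5+1
That's 8 in total.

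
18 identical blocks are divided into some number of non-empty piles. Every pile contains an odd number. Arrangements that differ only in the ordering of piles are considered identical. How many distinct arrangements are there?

46

A partial list (first 12 by largest part):
17+1
15+3
15+1+1+1
13+5
13+3+1+1
13+1+1+1+1+1
11+7
11+5+1+1
11+3+3+1
11+3+1+1+1+1
11+1+1+1+1+1+1+1
9+9
…and 34 more, for 46 total.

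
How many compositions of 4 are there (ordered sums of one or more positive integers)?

There are 3 gaps and each independently is a cut or not, giving 2^3 = 8.

8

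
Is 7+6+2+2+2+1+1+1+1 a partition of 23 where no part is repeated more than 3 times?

The parts sum to 23, and the condition 'no summand is used more than 3 times' is violated.

No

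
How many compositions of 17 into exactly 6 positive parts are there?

4368

Place 5 bars in the 16 internal gaps of a row of 17 dots: C(16,5) = 4368.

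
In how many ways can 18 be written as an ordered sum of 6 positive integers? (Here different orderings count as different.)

6188

A composition of 18 into 6 positive parts is chosen by placing 5 dividers among the 17 gaps between 18 units: C(17,5) = 6188.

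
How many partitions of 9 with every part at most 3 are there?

They are:
3+3+3
3+3+2+1
3+3+1+1+1
3+2+2+2
3+2+2+1+1
3+2+1+1+1+1
3+1+1+1+1+1+1
2+2+2+2+1
2+2+2+1+1+1
2+2+1+1+1+1+1
2+1+1+1+1+1+1+1
1+1+1+1+1+1+1+1+1
That's 12 in total.

12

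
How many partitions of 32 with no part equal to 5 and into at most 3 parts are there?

There are 88 such partitions.

88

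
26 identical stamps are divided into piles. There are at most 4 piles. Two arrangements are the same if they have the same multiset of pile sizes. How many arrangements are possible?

A full systematic count gives 206.

206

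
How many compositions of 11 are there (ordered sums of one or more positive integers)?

There are 10 gaps and each independently is a cut or not, giving 2^10 = 1024.

1024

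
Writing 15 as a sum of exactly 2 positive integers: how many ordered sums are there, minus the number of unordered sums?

7

Compositions: C(14,1) = 14.
Partitions of 15 into exactly 2 parts: 7.
Difference: 14 − 7 = 7.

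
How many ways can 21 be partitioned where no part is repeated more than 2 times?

243

Direct enumeration gives 243 partitions.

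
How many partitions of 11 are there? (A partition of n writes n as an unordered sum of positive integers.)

56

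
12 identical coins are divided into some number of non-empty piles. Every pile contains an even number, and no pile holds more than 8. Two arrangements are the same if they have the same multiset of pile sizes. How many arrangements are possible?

9

Enumerating:
4 + 8
2 + 2 + 8
6 + 6
2 + 4 + 6
2 + 2 + 2 + 6
4 + 4 + 4
2 + 2 + 4 + 4
2 + 2 + 2 + 2 + 4
2 + 2 + 2 + 2 + 2 + 2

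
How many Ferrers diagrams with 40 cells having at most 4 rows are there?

632

Enumerating by decreasing first part gives 632 partitions in all.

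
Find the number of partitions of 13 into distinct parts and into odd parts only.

3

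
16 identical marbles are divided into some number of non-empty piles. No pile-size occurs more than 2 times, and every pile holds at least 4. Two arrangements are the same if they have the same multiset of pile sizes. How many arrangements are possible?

10

They are:
16
12+4
11+5
10+6
9+7
8+8
8+4+4
7+5+4
6+6+4
6+5+5
That's 10 in total.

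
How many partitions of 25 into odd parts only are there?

Systematic enumeration (by largest part, then next-largest, …) yields 142.

142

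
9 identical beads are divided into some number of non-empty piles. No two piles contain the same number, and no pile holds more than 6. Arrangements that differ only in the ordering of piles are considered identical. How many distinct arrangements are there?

5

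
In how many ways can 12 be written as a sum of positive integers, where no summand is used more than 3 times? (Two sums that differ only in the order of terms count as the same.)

There are too many to list fully; the first 12 (by largest part) are:
12
1+11
2+10
1+1+10
3+9
1+2+9
1+1+1+9
4+8
1+3+8
2+2+8
1+1+2+8
5+7
…and 38 more, for 50 total.

50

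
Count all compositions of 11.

1024

Each of the 10 gaps between 11 units is either a break or not: 2^10 = 1024.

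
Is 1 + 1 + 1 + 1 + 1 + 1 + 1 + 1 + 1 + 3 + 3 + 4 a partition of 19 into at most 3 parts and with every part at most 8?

The parts sum to 19, and the condition 'there are at most 3 summands' is violated.

No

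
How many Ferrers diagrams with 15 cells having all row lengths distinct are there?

A partial list (first 12 by largest part):
15
14, 1
13, 2
12, 3
12, 2, 1
11, 4
11, 3, 1
10, 5
10, 4, 1
10, 3, 2
9, 6
9, 5, 1
…and 15 more, for 27 total.

27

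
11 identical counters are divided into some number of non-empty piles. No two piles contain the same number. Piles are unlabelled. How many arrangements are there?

Listing the qualifying partitions of 11:
11
10,1
9,2
8,3
8,2,1
7,4
7,3,1
6,5
6,4,1
6,3,2
5,4,2
5,3,2,1

12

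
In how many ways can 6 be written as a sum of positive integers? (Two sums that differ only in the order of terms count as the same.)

11

Enumerating:
6
5 + 1
4 + 2
4 + 1 + 1
3 + 3
3 + 2 + 1
3 + 1 + 1 + 1
2 + 2 + 2
2 + 2 + 1 + 1
2 + 1 + 1 + 1 + 1
1 + 1 + 1 + 1 + 1 + 1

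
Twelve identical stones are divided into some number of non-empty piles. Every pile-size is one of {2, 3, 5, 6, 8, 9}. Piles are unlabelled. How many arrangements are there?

10

Enumerating:
9 + 3
8 + 2 + 2
6 + 6
6 + 3 + 3
6 + 2 + 2 + 2
5 + 5 + 2
5 + 3 + 2 + 2
3 + 3 + 3 + 3
3 + 3 + 2 + 2 + 2
2 + 2 + 2 + 2 + 2 + 2
That's 10 in total.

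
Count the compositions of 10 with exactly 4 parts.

By stars and bars with positive parts, the count is C(9,3) = 84.

84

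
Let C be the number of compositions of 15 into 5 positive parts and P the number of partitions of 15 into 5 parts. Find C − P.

Compositions: C(14,4) = 1001.
Unordered (partitions into 5 parts): 30.
Difference: 1001 − 30 = 971.

971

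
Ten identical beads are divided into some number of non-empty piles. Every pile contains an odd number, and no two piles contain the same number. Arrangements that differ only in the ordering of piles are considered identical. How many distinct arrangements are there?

They are:
9,1
7,3

2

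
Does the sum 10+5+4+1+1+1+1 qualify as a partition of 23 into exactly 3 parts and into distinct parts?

No

The parts sum to 23, and the condition 'there are exactly 3 summands' is violated.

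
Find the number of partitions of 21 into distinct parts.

A full systematic count gives 76.

76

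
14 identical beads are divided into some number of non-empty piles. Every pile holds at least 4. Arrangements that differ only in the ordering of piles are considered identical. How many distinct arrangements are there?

7

Enumerating:
14
10+4
9+5
8+6
7+7
6+4+4
5+5+4
Counting gives 7.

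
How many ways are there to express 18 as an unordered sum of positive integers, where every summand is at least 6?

Enumerating:
18
6+12
7+11
8+10
9+9
6+6+6
That's 6 in total.

6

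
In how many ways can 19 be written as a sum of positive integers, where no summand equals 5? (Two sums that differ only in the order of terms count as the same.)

355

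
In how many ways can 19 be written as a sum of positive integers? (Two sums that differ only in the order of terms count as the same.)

490

Systematic enumeration (by largest part, then next-largest, …) yields 490.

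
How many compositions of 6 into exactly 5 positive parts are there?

5

By stars and bars with positive parts, the count is C(5,4) = 5.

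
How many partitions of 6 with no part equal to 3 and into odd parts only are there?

Listing the qualifying partitions of 6:
5+1
1+1+1+1+1+1
That's 2 in total.

2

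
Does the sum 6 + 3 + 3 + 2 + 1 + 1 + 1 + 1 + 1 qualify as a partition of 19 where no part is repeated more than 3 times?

No

The parts sum to 19, and the condition 'no summand is used more than 3 times' is violated.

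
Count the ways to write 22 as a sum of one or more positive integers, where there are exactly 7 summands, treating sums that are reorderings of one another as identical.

Systematic enumeration (by largest part, then next-largest, …) yields 131.

131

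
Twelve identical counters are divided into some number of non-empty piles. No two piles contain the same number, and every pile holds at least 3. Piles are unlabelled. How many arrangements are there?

Enumerating:
12
3 + 9
4 + 8
5 + 7
3 + 4 + 5
Counting gives 5.

5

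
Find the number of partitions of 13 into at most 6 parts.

71

Systematic enumeration (by largest part, then next-largest, …) yields 71.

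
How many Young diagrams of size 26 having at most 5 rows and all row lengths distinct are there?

Counting exhaustively, 158 partitions satisfy the conditions.

158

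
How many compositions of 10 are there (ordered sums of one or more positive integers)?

There are 9 gaps and each independently is a cut or not, giving 2^9 = 512.

512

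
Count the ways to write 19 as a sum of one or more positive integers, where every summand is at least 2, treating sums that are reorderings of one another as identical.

105

There are 105 such partitions.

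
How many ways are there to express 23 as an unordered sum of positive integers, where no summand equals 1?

Direct enumeration gives 253 partitions.

253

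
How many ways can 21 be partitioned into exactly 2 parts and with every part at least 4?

Enumerating:
17,4
16,5
15,6
14,7
13,8
12,9
11,10
Counting gives 7.

7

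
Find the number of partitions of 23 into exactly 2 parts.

11

Enumerating:
22+1
21+2
20+3
19+4
18+5
17+6
16+7
15+8
14+9
13+10
12+11
Counting gives 11.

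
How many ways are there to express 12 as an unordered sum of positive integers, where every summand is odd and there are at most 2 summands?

3

They are:
11 + 1
9 + 3
7 + 5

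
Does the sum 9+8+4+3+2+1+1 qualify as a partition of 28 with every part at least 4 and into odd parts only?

The parts sum to 28, and the condition 'every summand is at least 4' is violated.

No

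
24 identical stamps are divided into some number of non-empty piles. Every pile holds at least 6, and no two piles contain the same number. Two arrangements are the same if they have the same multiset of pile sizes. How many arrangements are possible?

Enumerating:
24
6+18
7+17
8+16
9+15
10+14
11+13
6+7+11
6+8+10
7+8+9

10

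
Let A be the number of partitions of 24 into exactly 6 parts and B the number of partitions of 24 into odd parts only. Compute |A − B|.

Partitions of 24 into exactly 6 parts: 199.
Partitions of 24 into odd parts only: 122.
|199 − 122| = 77.

77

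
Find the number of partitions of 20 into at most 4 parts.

108

Counting exhaustively, 108 partitions satisfy the conditions.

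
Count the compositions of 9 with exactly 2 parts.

8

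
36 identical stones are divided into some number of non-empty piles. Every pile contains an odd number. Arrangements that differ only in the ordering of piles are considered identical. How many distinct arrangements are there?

Systematic enumeration (by largest part, then next-largest, …) yields 668.

668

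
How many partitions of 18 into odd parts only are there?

46

A partial list (first 12 by largest part):
1,17
3,15
1,1,1,15
5,13
1,1,3,13
1,1,1,1,1,13
7,11
1,1,5,11
1,3,3,11
1,1,1,1,3,11
1,1,1,1,1,1,1,11
9,9
…and 34 more, for 46 total.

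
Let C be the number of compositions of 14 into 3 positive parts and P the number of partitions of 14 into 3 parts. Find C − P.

Ordered (compositions into 3 parts): C(13,2) = 78.
Partitions of 14 into exactly 3 parts: 16.
Difference: 78 − 16 = 62.

62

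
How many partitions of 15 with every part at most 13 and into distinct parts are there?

Enumerating:
13+2
12+3
12+2+1
11+4
11+3+1
10+5
10+4+1
10+3+2
9+6
9+5+1
9+4+2
9+3+2+1
8+7
8+6+1
8+5+2
8+4+3
8+4+2+1
7+6+2
7+5+3
7+5+2+1
7+4+3+1
6+5+4
6+5+3+1
6+4+3+2
5+4+3+2+1
That's 25 in total.

25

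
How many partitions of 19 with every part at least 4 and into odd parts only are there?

3

Listing the qualifying partitions of 19:
19
9+5+5
7+7+5
Counting gives 3.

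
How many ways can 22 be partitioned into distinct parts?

A full systematic count gives 89.

89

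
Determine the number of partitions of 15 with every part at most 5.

84

Enumerating by decreasing first part gives 84 partitions in all.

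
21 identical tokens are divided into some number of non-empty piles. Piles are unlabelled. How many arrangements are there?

792

Counting exhaustively, 792 partitions satisfy the conditions.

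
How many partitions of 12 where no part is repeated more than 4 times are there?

A partial list (first 12 by largest part):
12
11+1
10+2
10+1+1
9+3
9+2+1
9+1+1+1
8+4
8+3+1
8+2+2
8+2+1+1
8+1+1+1+1
…and 48 more, for 60 total.

60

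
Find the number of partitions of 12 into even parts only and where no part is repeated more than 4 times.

Listing the qualifying partitions of 12:
12
10,2
8,4
8,2,2
6,6
6,4,2
6,2,2,2
4,4,4
4,4,2,2
4,2,2,2,2
That's 10 in total.

10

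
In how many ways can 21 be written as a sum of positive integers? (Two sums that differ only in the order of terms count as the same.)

792

Enumerating by decreasing first part gives 792 partitions in all.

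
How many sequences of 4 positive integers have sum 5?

Place 3 bars in the 4 internal gaps of a row of 5 dots: C(4,3) = 4.

4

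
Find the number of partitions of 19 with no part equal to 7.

413

There are 413 such partitions.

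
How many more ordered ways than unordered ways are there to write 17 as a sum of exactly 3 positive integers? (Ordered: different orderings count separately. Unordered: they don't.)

96

Compositions: C(16,2) = 120.
Unordered (partitions into 3 parts): 24.
Difference: 120 − 24 = 96.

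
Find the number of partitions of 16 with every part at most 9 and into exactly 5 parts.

33

A partial list (first 12 by largest part):
9, 4, 1, 1, 1
9, 3, 2, 1, 1
9, 2, 2, 2, 1
8, 5, 1, 1, 1
8, 4, 2, 1, 1
8, 3, 3, 1, 1
8, 3, 2, 2, 1
8, 2, 2, 2, 2
7, 6, 1, 1, 1
7, 5, 2, 1, 1
7, 4, 3, 1, 1
7, 4, 2, 2, 1
…and 21 more, for 33 total.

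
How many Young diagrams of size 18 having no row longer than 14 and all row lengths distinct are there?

41

A partial list (first 12 by largest part):
14 + 4
14 + 3 + 1
13 + 5
13 + 4 + 1
13 + 3 + 2
12 + 6
12 + 5 + 1
12 + 4 + 2
12 + 3 + 2 + 1
11 + 7
11 + 6 + 1
11 + 5 + 2
…and 29 more, for 41 total.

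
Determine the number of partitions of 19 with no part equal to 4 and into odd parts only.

There are too many to list fully; the first 12 (by largest part) are:
19
17,1,1
15,3,1
15,1,1,1,1
13,5,1
13,3,3
13,3,1,1,1
13,1,1,1,1,1,1
11,7,1
11,5,3
11,5,1,1,1
11,3,3,1,1
…and 42 more, for 54 total.

54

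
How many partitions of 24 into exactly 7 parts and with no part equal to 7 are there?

Counting exhaustively, 157 partitions satisfy the conditions.

157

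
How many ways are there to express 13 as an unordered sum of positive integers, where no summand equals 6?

86

Direct enumeration gives 86 partitions.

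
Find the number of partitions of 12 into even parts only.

11

They are:
12
10, 2
8, 4
8, 2, 2
6, 6
6, 4, 2
6, 2, 2, 2
4, 4, 4
4, 4, 2, 2
4, 2, 2, 2, 2
2, 2, 2, 2, 2, 2
Counting gives 11.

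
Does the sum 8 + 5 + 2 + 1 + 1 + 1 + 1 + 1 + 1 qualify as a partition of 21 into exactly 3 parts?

No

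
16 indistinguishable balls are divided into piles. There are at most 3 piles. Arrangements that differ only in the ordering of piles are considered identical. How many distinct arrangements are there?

A partial list (first 12 by largest part):
16
1,15
2,14
1,1,14
3,13
1,2,13
4,12
1,3,12
2,2,12
5,11
1,4,11
2,3,11
…and 18 more, for 30 total.

30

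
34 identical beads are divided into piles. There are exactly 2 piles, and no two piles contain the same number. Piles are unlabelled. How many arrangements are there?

16

The partitions of 34 that satisfy the conditions:
33 + 1
32 + 2
31 + 3
30 + 4
29 + 5
28 + 6
27 + 7
26 + 8
25 + 9
24 + 10
23 + 11
22 + 12
21 + 13
20 + 14
19 + 15
18 + 16
Counting gives 16.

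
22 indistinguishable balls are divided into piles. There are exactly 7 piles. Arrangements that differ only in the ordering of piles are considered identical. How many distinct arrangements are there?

Direct enumeration gives 131 partitions.

131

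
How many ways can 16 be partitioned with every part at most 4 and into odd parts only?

6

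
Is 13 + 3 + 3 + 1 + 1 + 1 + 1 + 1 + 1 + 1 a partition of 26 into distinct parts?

No

The parts sum to 26, and the condition 'all summands are distinct' is violated.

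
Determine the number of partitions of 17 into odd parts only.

38

There are too many to list fully; the first 12 (by largest part) are:
17
1 + 1 + 15
1 + 3 + 13
1 + 1 + 1 + 1 + 13
1 + 5 + 11
3 + 3 + 11
1 + 1 + 1 + 3 + 11
1 + 1 + 1 + 1 + 1 + 1 + 11
1 + 7 + 9
3 + 5 + 9
1 + 1 + 1 + 5 + 9
1 + 1 + 3 + 3 + 9
…and 26 more, for 38 total.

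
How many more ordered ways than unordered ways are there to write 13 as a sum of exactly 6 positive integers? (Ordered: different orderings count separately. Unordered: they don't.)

Compositions: C(12,5) = 792.
Partitions of 13 into exactly 6 parts: 14.
Difference: 792 − 14 = 778.

778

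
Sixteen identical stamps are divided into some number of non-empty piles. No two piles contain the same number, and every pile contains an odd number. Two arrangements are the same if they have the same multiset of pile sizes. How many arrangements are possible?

5

They are:
1,15
3,13
5,11
7,9
1,3,5,7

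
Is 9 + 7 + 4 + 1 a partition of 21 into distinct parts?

The parts sum to 21, and the condition 'all summands are distinct' holds.

Yes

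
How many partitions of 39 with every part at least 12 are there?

Enumerating:
39
27, 12
26, 13
25, 14
24, 15
23, 16
22, 17
21, 18
20, 19
15, 12, 12
14, 13, 12
13, 13, 13

12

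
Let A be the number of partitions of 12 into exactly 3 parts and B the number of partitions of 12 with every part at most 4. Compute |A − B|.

Partitions of 12 into exactly 3 parts: 12.
Partitions of 12 with every part at most 4: 34.
|12 − 34| = 22.

22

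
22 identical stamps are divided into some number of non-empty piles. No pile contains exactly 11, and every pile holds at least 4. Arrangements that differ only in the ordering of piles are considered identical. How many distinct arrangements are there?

31

There are too many to list fully; the first 12 (by largest part) are:
22
4 + 18
5 + 17
6 + 16
7 + 15
8 + 14
4 + 4 + 14
9 + 13
4 + 5 + 13
10 + 12
4 + 6 + 12
5 + 5 + 12
…and 19 more, for 31 total.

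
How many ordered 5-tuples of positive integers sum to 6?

Place 4 bars in the 5 internal gaps of a row of 6 dots: C(5,4) = 5.

5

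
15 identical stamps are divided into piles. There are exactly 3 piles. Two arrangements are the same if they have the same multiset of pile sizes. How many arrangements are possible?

19

They are:
13 + 1 + 1
12 + 2 + 1
11 + 3 + 1
11 + 2 + 2
10 + 4 + 1
10 + 3 + 2
9 + 5 + 1
9 + 4 + 2
9 + 3 + 3
8 + 6 + 1
8 + 5 + 2
8 + 4 + 3
7 + 7 + 1
7 + 6 + 2
7 + 5 + 3
7 + 4 + 4
6 + 6 + 3
6 + 5 + 4
5 + 5 + 5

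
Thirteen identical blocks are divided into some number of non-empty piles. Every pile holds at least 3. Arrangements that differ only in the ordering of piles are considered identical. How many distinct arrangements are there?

Listing the qualifying partitions of 13:
13
3+10
4+9
5+8
6+7
3+3+7
3+4+6
3+5+5
4+4+5
3+3+3+4

10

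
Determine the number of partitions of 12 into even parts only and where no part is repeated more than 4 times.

They are:
12
10, 2
8, 4
8, 2, 2
6, 6
6, 4, 2
6, 2, 2, 2
4, 4, 4
4, 4, 2, 2
4, 2, 2, 2, 2
Counting gives 10.

10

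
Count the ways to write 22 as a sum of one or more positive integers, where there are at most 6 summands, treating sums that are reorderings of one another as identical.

391

Enumerating by decreasing first part gives 391 partitions in all.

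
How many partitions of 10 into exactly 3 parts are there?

Enumerating:
8, 1, 1
7, 2, 1
6, 3, 1
6, 2, 2
5, 4, 1
5, 3, 2
4, 4, 2
4, 3, 3

8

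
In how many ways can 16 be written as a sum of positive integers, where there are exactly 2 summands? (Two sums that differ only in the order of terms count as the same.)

8

The partitions of 16 that satisfy the conditions:
15+1
14+2
13+3
12+4
11+5
10+6
9+7
8+8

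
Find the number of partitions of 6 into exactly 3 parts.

3

Enumerating:
4,1,1
3,2,1
2,2,2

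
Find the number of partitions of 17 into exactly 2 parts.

The partitions of 17 that satisfy the conditions:
1+16
2+15
3+14
4+13
5+12
6+11
7+10
8+9
Counting gives 8.

8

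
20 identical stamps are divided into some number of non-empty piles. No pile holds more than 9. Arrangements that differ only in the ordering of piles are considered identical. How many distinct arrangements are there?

Direct enumeration gives 488 partitions.

488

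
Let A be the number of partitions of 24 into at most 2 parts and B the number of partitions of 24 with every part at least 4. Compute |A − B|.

37

Partitions of 24 into at most 2 parts: 13.
Partitions of 24 with every part at least 4: 50.
|13 − 50| = 37.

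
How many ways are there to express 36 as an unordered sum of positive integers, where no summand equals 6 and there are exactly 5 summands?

542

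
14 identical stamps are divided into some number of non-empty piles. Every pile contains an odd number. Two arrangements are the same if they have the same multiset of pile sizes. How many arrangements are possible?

22

The partitions of 14 that satisfy the conditions:
13,1
11,3
11,1,1,1
9,5
9,3,1,1
9,1,1,1,1,1
7,7
7,5,1,1
7,3,3,1
7,3,1,1,1,1
7,1,1,1,1,1,1,1
5,5,3,1
5,5,1,1,1,1
5,3,3,3
5,3,3,1,1,1
5,3,1,1,1,1,1,1
5,1,1,1,1,1,1,1,1,1
3,3,3,3,1,1
3,3,3,1,1,1,1,1
3,3,1,1,1,1,1,1,1,1
3,1,1,1,1,1,1,1,1,1,1,1
1,1,1,1,1,1,1,1,1,1,1,1,1,1
That's 22 in total.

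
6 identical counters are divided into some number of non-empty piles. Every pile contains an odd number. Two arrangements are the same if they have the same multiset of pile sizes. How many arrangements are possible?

Listing the qualifying partitions of 6:
1+5
3+3
1+1+1+3
1+1+1+1+1+1

4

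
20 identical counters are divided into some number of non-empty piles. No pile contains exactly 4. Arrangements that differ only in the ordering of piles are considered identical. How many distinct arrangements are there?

Systematic enumeration (by largest part, then next-largest, …) yields 396.

396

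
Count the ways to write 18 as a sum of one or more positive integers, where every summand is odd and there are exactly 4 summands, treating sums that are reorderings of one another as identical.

They are:
15, 1, 1, 1
13, 3, 1, 1
11, 5, 1, 1
11, 3, 3, 1
9, 7, 1, 1
9, 5, 3, 1
9, 3, 3, 3
7, 7, 3, 1
7, 5, 5, 1
7, 5, 3, 3
5, 5, 5, 3
That's 11 in total.

11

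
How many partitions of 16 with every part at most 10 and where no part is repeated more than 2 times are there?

74

There are 74 such partitions.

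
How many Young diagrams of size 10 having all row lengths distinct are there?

Enumerating:
10
9+1
8+2
7+3
7+2+1
6+4
6+3+1
5+4+1
5+3+2
4+3+2+1

10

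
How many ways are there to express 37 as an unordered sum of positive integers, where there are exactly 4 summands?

378

Counting exhaustively, 378 partitions satisfy the conditions.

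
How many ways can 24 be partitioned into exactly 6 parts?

Direct enumeration gives 199 partitions.

199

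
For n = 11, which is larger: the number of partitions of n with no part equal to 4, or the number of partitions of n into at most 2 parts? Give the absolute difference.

Partitions of 11 with no part equal to 4: 41.
Partitions of 11 into at most 2 parts: 6.
|41 − 6| = 35.

35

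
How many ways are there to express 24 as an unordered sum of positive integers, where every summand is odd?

122

A full systematic count gives 122.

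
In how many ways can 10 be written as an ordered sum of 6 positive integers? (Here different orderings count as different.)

126

A composition of 10 into 6 positive parts is chosen by placing 5 dividers among the 9 gaps between 10 units: C(9,5) = 126.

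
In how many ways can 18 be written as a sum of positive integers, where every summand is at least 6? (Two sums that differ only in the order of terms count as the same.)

Enumerating:
18
12 + 6
11 + 7
10 + 8
9 + 9
6 + 6 + 6
That's 6 in total.

6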